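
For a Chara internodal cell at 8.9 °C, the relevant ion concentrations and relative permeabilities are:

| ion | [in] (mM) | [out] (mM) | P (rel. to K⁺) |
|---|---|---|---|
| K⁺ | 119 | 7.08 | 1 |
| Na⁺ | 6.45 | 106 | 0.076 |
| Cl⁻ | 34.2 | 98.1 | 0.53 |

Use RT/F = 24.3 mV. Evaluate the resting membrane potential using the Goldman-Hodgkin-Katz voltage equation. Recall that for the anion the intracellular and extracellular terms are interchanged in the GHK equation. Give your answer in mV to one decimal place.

-39.9 mV

Vm = 24.3 · ln[(Σ P·[cation]ₒ + Σ P·[anion]ᵢ) / (Σ P·[cation]ᵢ + Σ P·[anion]ₒ)]
Numerator = 1×7.08 + 0.076×106 + 0.53×34.2 = 33.26
Denominator = 1×119 + 0.076×6.45 + 0.53×98.1 = 171.5
Vm = 24.3 · ln(0.19397) = 24.3 × (-1.6401) = -39.85 mV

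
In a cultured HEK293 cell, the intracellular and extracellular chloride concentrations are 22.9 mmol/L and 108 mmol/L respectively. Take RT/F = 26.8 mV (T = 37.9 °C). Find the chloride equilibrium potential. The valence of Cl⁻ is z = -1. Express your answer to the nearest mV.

-42 mV

E = (26.8/z) · ln([Cl⁻]_out/[Cl⁻]_in) with z = -1.
For an anion, dividing by z = -1 reverses the sign.
= (26.8/-1) · ln(108/22.9) = -26.80 · ln(4.716)
= -26.80 · (1.5510) = -41.57 mV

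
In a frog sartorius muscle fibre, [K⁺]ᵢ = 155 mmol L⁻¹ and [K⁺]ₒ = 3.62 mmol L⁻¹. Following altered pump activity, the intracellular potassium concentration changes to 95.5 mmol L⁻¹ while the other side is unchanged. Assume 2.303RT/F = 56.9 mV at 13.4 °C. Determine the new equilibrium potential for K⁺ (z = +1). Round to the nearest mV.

After the shift: [K⁺]_out = 3.62, [K⁺]_in = 95.5 mmol L⁻¹.
E_new = (56.9/1)·log₁₀(3.62/95.5) = 56.90 · (-1.4213) = -80.87 mV

-81 mV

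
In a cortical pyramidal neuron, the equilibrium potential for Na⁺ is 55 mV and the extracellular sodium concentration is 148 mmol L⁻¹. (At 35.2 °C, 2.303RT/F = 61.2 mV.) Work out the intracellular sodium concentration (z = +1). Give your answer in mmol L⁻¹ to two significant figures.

Nernst: E = (61.2/1) · log₁₀([out]/[in]), so log₁₀([out]/[in]) = 55.0 × 1 / 61.2 = 0.8987.
[out]/[in] = 10^(0.8987) = 7.919.
[in] = 148 / 7.919 = 18.69 mmol L⁻¹.

19 mmol L⁻¹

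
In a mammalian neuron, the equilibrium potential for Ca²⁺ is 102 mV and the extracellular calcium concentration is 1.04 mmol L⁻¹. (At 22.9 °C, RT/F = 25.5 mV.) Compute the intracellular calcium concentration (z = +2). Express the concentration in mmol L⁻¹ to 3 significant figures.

Nernst: E = (25.5/2) · ln([out]/[in]), so ln([out]/[in]) = 102.0 × 2 / 25.5 = 8.0000.
[out]/[in] = e^(8.0000) = 2981.
[in] = 1.04 / 2981 = 0.0003489 mmol L⁻¹.

0.000349 mmol L⁻¹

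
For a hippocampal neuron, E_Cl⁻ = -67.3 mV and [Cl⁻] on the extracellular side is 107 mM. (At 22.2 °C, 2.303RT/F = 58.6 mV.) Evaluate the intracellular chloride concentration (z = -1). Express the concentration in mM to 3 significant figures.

Nernst: E = (58.6/-1) · log₁₀([out]/[in]), so log₁₀([out]/[in]) = -67.3 × -1 / 58.6 = 1.1485.
[out]/[in] = 10^(1.1485) = 14.08.
[in] = 107 / 14.08 = 7.602 mM.

7.60 mM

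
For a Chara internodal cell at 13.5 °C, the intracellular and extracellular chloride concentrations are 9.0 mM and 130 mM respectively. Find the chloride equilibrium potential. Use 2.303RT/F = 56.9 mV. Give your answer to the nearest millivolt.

-66 mV

E = (56.9/z) · log₁₀([Cl⁻]_out/[Cl⁻]_in) with z = -1.
For an anion, dividing by z = -1 reverses the sign.
= (56.9/-1) · log₁₀(130/9.0) = -56.90 · log₁₀(14.44)
= -56.90 · (1.1597) = -65.99 mV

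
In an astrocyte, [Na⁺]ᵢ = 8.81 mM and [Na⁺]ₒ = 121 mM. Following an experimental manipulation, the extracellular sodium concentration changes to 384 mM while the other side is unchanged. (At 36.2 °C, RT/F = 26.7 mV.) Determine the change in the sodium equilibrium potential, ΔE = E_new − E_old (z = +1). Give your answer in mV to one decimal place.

E_old = (26.7/1)·ln(121/8.81) = 69.95 mV
E_new = (26.7/1)·ln(384/8.81) = 100.79 mV
ΔE = 100.79 − (69.95) = 30.83 mV

30.8 mV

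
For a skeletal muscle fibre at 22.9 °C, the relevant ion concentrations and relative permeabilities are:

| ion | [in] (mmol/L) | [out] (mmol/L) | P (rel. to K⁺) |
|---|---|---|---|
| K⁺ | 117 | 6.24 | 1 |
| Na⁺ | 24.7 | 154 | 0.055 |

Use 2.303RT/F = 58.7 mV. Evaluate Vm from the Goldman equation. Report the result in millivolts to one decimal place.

Vm = 58.7 · log₁₀[(Σ P·[cation]ₒ + Σ P·[anion]ᵢ) / (Σ P·[cation]ᵢ + Σ P·[anion]ₒ)]
Numerator = 1×6.24 + 0.055×154 = 14.71
Denominator = 1×117 + 0.055×24.7 = 118.4
Vm = 58.7 · log₁₀(0.12428) = 58.7 × (-0.9056) = -53.16 mV

-53.2 mV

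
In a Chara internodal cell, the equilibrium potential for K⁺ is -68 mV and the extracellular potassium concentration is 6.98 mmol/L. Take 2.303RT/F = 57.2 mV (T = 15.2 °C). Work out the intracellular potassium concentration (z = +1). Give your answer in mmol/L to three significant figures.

Nernst: E = (57.2/1) · log₁₀([out]/[in]), so log₁₀([out]/[in]) = -68.0 × 1 / 57.2 = -1.1888.
[out]/[in] = 10^(-1.1888) = 0.06474.
[in] = 6.98 / 0.06474 = 107.8 mmol/L.

108 mmol/L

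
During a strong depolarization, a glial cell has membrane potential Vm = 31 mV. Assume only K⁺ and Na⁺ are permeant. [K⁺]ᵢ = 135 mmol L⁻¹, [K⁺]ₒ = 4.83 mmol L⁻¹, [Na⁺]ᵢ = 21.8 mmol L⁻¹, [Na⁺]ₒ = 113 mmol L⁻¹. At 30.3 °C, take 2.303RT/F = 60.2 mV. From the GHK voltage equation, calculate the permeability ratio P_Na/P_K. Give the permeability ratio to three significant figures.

Let α = P_Na/P_K. GHK: Vm = 60.2·log₁₀[(Kₒ + α·Naₒ)/(Kᵢ + α·Naᵢ)].
10^(Vm/60.2) = 10^(31.0/60.2) = 3.273
So 3.273·(Kᵢ + α·Naᵢ) = Kₒ + α·Naₒ → α = (3.273·135.0 − 4.83) / (113.0 − 3.273·21.8)
α = (441.9 − 4.83) / (113.0 − 71.35) = 437/41.65 = 10.49

10.5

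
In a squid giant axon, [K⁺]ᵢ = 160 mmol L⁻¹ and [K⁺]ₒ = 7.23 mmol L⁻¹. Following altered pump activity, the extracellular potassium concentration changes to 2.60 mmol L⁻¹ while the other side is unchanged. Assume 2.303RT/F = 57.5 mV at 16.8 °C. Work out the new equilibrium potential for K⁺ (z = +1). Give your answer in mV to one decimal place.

After the shift: [K⁺]_out = 2.60, [K⁺]_in = 160 mmol L⁻¹.
E_new = (57.5/1)·log₁₀(2.60/160) = 57.50 · (-1.7891) = -102.88 mV

-102.9 mV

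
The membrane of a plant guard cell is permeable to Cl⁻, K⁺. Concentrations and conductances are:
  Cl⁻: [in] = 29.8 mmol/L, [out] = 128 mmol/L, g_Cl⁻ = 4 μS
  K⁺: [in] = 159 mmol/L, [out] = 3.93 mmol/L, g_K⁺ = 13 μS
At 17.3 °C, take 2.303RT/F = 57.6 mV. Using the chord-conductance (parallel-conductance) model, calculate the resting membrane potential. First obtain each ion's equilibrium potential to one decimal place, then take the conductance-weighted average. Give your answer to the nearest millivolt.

-79 mV

E_Cl⁻ = (57.6/-1)·log₁₀(128/29.8) = -36.5 mV
E_K⁺ = (57.6/1)·log₁₀(3.93/159) = -92.6 mV
Vm = (Σ gᵢEᵢ)/(Σ gᵢ) = (4·-36.5 + 13·-92.6) / (4 + 13)
= -1349.80 / 17 = -79.40 mV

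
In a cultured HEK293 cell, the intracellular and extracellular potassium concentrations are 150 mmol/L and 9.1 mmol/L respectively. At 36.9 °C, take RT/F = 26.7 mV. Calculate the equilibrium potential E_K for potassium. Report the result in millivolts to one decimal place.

E = (26.7/z) · ln([K⁺]_out/[K⁺]_in) with z = +1.
= (26.7/1) · ln(9.1/150) = 26.70 · ln(0.06067)
= 26.70 · (-2.8024) = -74.82 mV

-74.8 mV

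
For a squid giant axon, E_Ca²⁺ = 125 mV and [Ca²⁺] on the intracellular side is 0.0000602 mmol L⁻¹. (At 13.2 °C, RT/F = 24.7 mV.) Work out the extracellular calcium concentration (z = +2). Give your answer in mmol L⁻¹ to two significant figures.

Nernst: E = (24.7/2) · ln([out]/[in]), so ln([out]/[in]) = 125.0 × 2 / 24.7 = 10.1215.
[out]/[in] = e^(10.1215) = 2.487e+04.
[out] = 2.487e+04 × 0.0000602 = 1.497 mmol L⁻¹.

1.5 mmol L⁻¹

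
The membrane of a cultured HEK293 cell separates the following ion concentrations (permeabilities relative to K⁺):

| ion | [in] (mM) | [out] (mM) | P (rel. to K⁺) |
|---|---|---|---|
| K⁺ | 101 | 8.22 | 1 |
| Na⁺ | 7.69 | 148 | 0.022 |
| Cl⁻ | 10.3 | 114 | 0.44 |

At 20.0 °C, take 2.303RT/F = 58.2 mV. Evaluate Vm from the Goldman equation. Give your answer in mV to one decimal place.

Vm = 58.2 · log₁₀[(Σ P·[cation]ₒ + Σ P·[anion]ᵢ) / (Σ P·[cation]ᵢ + Σ P·[anion]ₒ)]
Numerator = 1×8.22 + 0.022×148 + 0.44×10.3 = 16.01
Denominator = 1×101 + 0.022×7.69 + 0.44×114 = 151.3
Vm = 58.2 · log₁₀(0.10578) = 58.2 × (-0.9756) = -56.78 mV

-56.8 mV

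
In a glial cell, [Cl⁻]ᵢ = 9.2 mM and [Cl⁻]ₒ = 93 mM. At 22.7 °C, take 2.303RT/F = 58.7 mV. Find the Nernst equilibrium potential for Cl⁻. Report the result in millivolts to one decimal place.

E = (58.7/z) · log₁₀([Cl⁻]_out/[Cl⁻]_in) with z = -1.
For an anion, dividing by z = -1 reverses the sign.
= (58.7/-1) · log₁₀(93/9.2) = -58.70 · log₁₀(10.11)
= -58.70 · (1.0047) = -58.98 mV

-59.0 mV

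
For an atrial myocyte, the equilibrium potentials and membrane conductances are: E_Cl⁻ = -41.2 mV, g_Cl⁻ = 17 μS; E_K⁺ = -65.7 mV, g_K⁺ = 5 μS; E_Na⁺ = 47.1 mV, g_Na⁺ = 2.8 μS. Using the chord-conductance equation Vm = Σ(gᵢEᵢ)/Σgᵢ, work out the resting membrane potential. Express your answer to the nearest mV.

-36 mV

Σ gᵢEᵢ = 17·(-41.2) + 5·(-65.7) + 2.8·(47.1) = -897.02
Σ gᵢ = 17 + 5 + 2.8 = 24.8
Vm = -897.02 / 24.8 = -36.17 mV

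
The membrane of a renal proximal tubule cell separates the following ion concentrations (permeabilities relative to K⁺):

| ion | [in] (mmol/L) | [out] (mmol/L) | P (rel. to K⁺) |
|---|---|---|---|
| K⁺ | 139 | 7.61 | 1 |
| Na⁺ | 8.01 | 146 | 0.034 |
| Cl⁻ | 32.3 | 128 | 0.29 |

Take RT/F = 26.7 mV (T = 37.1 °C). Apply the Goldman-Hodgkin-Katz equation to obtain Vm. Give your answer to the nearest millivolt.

-56 mV

Vm = 26.7 · ln[(Σ P·[cation]ₒ + Σ P·[anion]ᵢ) / (Σ P·[cation]ᵢ + Σ P·[anion]ₒ)]
Numerator = 1×7.61 + 0.034×146 + 0.29×32.3 = 21.94
Denominator = 1×139 + 0.034×8.01 + 0.29×128 = 176.4
Vm = 26.7 · ln(0.12439) = 26.7 × (-2.0844) = -55.65 mV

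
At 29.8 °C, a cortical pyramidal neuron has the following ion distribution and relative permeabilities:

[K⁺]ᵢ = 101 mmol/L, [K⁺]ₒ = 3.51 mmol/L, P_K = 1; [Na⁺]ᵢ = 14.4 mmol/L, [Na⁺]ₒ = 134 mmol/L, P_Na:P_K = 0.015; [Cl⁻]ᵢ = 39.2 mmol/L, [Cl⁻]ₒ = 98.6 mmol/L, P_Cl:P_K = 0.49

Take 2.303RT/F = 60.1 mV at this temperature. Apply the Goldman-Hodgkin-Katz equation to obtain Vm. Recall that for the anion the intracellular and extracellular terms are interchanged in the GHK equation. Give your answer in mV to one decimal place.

-47.0 mV

Vm = 60.1 · log₁₀[(Σ P·[cation]ₒ + Σ P·[anion]ᵢ) / (Σ P·[cation]ᵢ + Σ P·[anion]ₒ)]
Numerator = 1×3.51 + 0.015×134 + 0.49×39.2 = 24.73
Denominator = 1×101 + 0.015×14.4 + 0.49×98.6 = 149.5
Vm = 60.1 · log₁₀(0.16537) = 60.1 × (-0.7815) = -46.97 mV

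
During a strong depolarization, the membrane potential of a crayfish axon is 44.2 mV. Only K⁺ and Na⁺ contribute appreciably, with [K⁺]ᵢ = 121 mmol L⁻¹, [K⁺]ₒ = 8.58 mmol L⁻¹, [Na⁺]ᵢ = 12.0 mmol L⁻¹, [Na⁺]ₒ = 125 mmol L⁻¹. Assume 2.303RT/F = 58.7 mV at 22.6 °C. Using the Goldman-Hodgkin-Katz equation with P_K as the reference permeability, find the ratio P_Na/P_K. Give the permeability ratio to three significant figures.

11.9

Let α = P_Na/P_K. GHK: Vm = 58.7·log₁₀[(Kₒ + α·Naₒ)/(Kᵢ + α·Naᵢ)].
10^(Vm/58.7) = 10^(44.2/58.7) = 5.6621
So 5.6621·(Kᵢ + α·Naᵢ) = Kₒ + α·Naₒ → α = (5.6621·121.0 − 8.58) / (125.0 − 5.6621·12.0)
α = (685.1 − 8.58) / (125.0 − 67.95) = 676.5/57.05 = 11.86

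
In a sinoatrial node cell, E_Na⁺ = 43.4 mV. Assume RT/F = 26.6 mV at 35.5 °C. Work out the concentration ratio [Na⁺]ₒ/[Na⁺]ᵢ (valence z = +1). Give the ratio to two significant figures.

5.1

ln([out]/[in]) = E·z/(26.6) = 43.4 × 1 / 26.6 = 1.6316
[out]/[in] = e^(1.6316) = 5.112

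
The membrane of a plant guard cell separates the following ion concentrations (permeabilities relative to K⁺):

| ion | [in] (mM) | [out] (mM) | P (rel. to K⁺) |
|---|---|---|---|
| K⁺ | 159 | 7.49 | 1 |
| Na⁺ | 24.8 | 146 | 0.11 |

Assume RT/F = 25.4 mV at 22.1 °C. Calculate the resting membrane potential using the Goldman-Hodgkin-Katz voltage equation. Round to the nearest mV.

Vm = 25.4 · ln[(Σ P·[cation]ₒ + Σ P·[anion]ᵢ) / (Σ P·[cation]ᵢ + Σ P·[anion]ₒ)]
Numerator = 1×7.49 + 0.11×146 = 23.55
Denominator = 1×159 + 0.11×24.8 = 161.7
Vm = 25.4 · ln(0.14561) = 25.4 × (-1.9268) = -48.94 mV

-49 mV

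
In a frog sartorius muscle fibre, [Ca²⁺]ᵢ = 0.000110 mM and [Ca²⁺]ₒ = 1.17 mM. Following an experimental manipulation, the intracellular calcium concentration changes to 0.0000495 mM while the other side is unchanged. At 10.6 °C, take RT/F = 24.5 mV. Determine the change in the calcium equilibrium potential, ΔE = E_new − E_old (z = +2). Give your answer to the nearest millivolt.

E_old = (24.5/2)·ln(1.17/0.000110) = 113.58 mV
E_new = (24.5/2)·ln(1.17/0.0000495) = 123.36 mV
ΔE = 123.36 − (113.58) = 9.78 mV

10 mV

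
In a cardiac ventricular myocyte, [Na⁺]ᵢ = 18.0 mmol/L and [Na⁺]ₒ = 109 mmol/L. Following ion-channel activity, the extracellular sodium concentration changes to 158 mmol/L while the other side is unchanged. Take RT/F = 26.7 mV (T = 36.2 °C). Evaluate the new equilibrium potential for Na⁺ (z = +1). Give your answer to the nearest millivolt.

58 mV

After the shift: [Na⁺]_out = 158, [Na⁺]_in = 18.0 mmol/L.
E_new = (26.7/1)·ln(158/18.0) = 26.70 · (2.1722) = 58.00 mV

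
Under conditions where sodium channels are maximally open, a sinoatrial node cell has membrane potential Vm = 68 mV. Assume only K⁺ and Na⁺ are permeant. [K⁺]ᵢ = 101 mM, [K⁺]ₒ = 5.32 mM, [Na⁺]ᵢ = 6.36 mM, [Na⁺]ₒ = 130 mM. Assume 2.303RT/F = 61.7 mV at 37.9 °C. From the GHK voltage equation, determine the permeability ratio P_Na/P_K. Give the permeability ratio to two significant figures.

26

Let α = P_Na/P_K. GHK: Vm = 61.7·log₁₀[(Kₒ + α·Naₒ)/(Kᵢ + α·Naᵢ)].
10^(Vm/61.7) = 10^(68.0/61.7) = 12.65
So 12.65·(Kᵢ + α·Naᵢ) = Kₒ + α·Naₒ → α = (12.65·101.0 − 5.32) / (130.0 − 12.65·6.36)
α = (1278 − 5.32) / (130.0 − 80.46) = 1272/49.54 = 25.68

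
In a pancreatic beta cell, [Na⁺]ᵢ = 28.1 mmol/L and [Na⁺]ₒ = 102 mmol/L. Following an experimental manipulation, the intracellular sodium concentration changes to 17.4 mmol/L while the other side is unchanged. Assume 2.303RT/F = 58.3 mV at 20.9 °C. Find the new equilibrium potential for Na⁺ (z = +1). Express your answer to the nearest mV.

45 mV

After the shift: [Na⁺]_out = 102, [Na⁺]_in = 17.4 mmol/L.
E_new = (58.3/1)·log₁₀(102/17.4) = 58.30 · (0.7681) = 44.78 mV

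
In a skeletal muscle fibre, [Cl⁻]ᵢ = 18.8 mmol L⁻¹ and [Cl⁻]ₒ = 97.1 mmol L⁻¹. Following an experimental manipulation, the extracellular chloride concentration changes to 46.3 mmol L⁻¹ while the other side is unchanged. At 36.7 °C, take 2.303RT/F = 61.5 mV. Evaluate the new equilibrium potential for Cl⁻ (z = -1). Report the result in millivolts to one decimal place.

After the shift: [Cl⁻]_out = 46.3, [Cl⁻]_in = 18.8 mmol L⁻¹.
E_new = (61.5/-1)·log₁₀(46.3/18.8) = -61.50 · (0.3914) = -24.07 mV

-24.1 mV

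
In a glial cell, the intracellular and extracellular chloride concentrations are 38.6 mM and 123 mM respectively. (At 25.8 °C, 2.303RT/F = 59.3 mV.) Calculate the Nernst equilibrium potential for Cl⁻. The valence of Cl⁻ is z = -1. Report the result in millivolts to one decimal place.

-29.8 mV

E = (59.3/z) · log₁₀([Cl⁻]_out/[Cl⁻]_in) with z = -1.
For an anion, dividing by z = -1 reverses the sign.
= (59.3/-1) · log₁₀(123/38.6) = -59.30 · log₁₀(3.187)
= -59.30 · (0.5033) = -29.85 mV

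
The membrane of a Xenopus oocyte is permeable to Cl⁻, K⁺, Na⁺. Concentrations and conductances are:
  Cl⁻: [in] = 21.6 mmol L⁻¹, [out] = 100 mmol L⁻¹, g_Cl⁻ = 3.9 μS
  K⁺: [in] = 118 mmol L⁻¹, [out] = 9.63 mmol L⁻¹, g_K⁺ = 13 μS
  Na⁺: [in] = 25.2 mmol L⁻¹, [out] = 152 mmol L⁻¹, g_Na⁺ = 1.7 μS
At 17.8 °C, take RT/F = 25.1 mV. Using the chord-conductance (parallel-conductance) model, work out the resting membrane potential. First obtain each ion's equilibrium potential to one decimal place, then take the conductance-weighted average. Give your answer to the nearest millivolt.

-48 mV

E_Cl⁻ = (25.1/-1)·ln(100/21.6) = -38.5 mV
E_K⁺ = (25.1/1)·ln(9.63/118) = -62.9 mV
E_Na⁺ = (25.1/1)·ln(152/25.2) = 45.1 mV
Vm = (Σ gᵢEᵢ)/(Σ gᵢ) = (3.9·-38.5 + 13·-62.9 + 1.7·45.1) / (3.9 + 13 + 1.7)
= -891.18 / 18.6 = -47.91 mV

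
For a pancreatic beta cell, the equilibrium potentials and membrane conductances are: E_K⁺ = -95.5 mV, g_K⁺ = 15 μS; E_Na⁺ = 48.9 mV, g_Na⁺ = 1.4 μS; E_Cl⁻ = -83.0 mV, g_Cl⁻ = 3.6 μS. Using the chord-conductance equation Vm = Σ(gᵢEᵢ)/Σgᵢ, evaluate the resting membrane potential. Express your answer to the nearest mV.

-83 mV

Σ gᵢEᵢ = 15·(-95.5) + 1.4·(48.9) + 3.6·(-83.0) = -1662.84
Σ gᵢ = 15 + 1.4 + 3.6 = 20
Vm = -1662.84 / 20 = -83.14 mV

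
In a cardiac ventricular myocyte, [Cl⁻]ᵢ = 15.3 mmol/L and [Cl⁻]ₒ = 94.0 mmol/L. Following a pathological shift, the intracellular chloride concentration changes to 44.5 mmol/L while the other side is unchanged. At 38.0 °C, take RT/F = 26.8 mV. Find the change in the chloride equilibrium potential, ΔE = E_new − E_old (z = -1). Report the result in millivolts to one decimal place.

28.6 mV

E_old = (26.8/-1)·ln(94.0/15.3) = -48.65 mV
E_new = (26.8/-1)·ln(94.0/44.5) = -20.04 mV
ΔE = -20.04 − (-48.65) = 28.61 mV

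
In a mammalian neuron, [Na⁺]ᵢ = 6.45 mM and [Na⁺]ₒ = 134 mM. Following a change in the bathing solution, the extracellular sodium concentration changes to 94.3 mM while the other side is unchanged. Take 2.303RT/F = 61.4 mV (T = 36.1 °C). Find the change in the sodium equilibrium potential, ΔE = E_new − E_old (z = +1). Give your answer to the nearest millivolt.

-9 mV

E_old = (61.4/1)·log₁₀(134/6.45) = 80.90 mV
E_new = (61.4/1)·log₁₀(94.3/6.45) = 71.53 mV
ΔE = 71.53 − (80.90) = -9.37 mV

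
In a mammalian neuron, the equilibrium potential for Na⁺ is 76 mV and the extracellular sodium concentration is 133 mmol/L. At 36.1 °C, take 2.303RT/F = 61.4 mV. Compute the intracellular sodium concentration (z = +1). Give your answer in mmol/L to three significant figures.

7.69 mmol/L

Nernst: E = (61.4/1) · log₁₀([out]/[in]), so log₁₀([out]/[in]) = 76.0 × 1 / 61.4 = 1.2378.
[out]/[in] = 10^(1.2378) = 17.29.
[in] = 133 / 17.29 = 7.692 mmol/L.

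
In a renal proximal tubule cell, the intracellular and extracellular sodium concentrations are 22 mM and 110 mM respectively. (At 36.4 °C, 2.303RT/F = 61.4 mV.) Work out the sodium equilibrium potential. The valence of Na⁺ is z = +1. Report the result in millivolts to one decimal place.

E = (61.4/z) · log₁₀([Na⁺]_out/[Na⁺]_in) with z = +1.
= (61.4/1) · log₁₀(110/22) = 61.40 · log₁₀(5)
= 61.40 · (0.6990) = 42.92 mV

42.9 mV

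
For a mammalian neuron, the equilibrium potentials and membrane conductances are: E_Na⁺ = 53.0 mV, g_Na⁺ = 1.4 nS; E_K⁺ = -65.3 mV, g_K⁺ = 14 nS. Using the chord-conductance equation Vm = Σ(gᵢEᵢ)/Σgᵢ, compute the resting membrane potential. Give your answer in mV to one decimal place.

-54.5 mV

Σ gᵢEᵢ = 1.4·(53.0) + 14·(-65.3) = -840.00
Σ gᵢ = 1.4 + 14 = 15.4
Vm = -840.00 / 15.4 = -54.55 mV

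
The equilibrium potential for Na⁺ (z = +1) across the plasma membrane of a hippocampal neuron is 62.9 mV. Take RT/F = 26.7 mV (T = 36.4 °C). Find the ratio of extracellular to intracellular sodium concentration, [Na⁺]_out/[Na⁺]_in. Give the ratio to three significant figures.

ln([out]/[in]) = E·z/(26.7) = 62.9 × 1 / 26.7 = 2.3558
[out]/[in] = e^(2.3558) = 10.55

10.5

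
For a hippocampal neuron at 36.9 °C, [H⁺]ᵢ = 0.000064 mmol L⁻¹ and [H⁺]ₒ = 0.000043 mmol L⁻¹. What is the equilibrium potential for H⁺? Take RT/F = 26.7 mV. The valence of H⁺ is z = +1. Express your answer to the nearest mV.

E = (26.7/z) · ln([H⁺]_out/[H⁺]_in) with z = +1.
= (26.7/1) · ln(0.000043/0.000064) = 26.70 · ln(0.6719)
= 26.70 · (-0.3977) = -10.62 mV

-11 mV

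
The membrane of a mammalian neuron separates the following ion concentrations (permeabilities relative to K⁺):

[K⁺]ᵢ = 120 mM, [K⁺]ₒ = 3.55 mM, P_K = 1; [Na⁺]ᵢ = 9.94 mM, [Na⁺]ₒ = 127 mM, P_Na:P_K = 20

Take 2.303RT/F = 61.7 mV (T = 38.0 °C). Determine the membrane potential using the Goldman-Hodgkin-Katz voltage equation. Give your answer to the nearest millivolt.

Vm = 61.7 · log₁₀[(Σ P·[cation]ₒ + Σ P·[anion]ᵢ) / (Σ P·[cation]ᵢ + Σ P·[anion]ₒ)]
Numerator = 1×3.55 + 20×127 = 2544
Denominator = 1×120 + 20×9.94 = 318.8
Vm = 61.7 · log₁₀(7.9785) = 61.7 × (0.9019) = 55.65 mV

56 mV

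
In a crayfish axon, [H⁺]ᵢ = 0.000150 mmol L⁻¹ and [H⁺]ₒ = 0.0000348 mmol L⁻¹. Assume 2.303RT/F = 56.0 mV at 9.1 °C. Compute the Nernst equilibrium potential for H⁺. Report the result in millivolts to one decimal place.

E = (56.0/z) · log₁₀([H⁺]_out/[H⁺]_in) with z = +1.
= (56.0/1) · log₁₀(0.0000348/0.000150) = 56.00 · log₁₀(0.232)
= 56.00 · (-0.6345) = -35.53 mV

-35.5 mV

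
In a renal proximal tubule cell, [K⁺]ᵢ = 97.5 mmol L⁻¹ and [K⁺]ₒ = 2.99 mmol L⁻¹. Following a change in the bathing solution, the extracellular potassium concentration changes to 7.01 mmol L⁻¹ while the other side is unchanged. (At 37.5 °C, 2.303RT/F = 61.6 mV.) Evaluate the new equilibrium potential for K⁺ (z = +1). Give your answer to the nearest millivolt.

After the shift: [K⁺]_out = 7.01, [K⁺]_in = 97.5 mmol L⁻¹.
E_new = (61.6/1)·log₁₀(7.01/97.5) = 61.60 · (-1.1433) = -70.43 mV

-70 mV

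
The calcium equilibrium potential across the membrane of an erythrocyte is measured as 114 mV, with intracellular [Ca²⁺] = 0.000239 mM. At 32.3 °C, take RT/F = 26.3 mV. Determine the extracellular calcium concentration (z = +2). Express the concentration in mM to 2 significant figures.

Nernst: E = (26.3/2) · ln([out]/[in]), so ln([out]/[in]) = 114.0 × 2 / 26.3 = 8.6692.
[out]/[in] = e^(8.6692) = 5821.
[out] = 5821 × 0.000239 = 1.391 mM.

1.4 mM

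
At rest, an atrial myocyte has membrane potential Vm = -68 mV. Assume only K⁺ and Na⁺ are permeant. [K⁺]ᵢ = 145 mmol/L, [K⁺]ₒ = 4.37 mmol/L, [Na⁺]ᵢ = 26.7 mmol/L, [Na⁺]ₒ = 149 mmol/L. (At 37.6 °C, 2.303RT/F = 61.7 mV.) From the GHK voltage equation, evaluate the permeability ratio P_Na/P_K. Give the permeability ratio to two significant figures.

0.048

Let α = P_Na/P_K. GHK: Vm = 61.7·log₁₀[(Kₒ + α·Naₒ)/(Kᵢ + α·Naᵢ)].
10^(Vm/61.7) = 10^(-68.0/61.7) = 0.079048
So 0.079048·(Kᵢ + α·Naᵢ) = Kₒ + α·Naₒ → α = (0.079048·145.0 − 4.37) / (149.0 − 0.079048·26.7)
α = (11.46 − 4.37) / (149.0 − 2.111) = 7.092/146.9 = 0.04828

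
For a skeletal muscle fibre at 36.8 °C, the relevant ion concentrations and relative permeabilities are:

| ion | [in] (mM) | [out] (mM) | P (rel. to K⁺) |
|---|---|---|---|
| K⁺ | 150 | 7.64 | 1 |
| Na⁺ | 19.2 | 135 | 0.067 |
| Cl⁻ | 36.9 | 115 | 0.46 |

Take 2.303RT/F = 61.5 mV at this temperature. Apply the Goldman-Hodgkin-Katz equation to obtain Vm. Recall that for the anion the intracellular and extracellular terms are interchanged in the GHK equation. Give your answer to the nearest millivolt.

-48 mV

Vm = 61.5 · log₁₀[(Σ P·[cation]ₒ + Σ P·[anion]ᵢ) / (Σ P·[cation]ᵢ + Σ P·[anion]ₒ)]
Numerator = 1×7.64 + 0.067×135 + 0.46×36.9 = 33.66
Denominator = 1×150 + 0.067×19.2 + 0.46×115 = 204.2
Vm = 61.5 · log₁₀(0.16484) = 61.5 × (-0.7829) = -48.15 mV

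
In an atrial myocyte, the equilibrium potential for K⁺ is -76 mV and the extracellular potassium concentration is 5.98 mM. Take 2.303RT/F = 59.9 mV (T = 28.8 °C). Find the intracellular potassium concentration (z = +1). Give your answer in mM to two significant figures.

Nernst: E = (59.9/1) · log₁₀([out]/[in]), so log₁₀([out]/[in]) = -76.0 × 1 / 59.9 = -1.2688.
[out]/[in] = 10^(-1.2688) = 0.05385.
[in] = 5.98 / 0.05385 = 111 mM.

110 mM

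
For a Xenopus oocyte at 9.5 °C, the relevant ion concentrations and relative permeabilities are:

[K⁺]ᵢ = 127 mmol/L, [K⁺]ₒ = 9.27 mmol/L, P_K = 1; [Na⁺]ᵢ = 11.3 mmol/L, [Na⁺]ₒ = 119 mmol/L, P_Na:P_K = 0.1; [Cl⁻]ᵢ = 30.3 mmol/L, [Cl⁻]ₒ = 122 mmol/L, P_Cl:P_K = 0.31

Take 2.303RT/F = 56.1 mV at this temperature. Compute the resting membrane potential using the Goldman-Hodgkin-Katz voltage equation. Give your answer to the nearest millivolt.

Vm = 56.1 · log₁₀[(Σ P·[cation]ₒ + Σ P·[anion]ᵢ) / (Σ P·[cation]ᵢ + Σ P·[anion]ₒ)]
Numerator = 1×9.27 + 0.1×119 + 0.31×30.3 = 30.56
Denominator = 1×127 + 0.1×11.3 + 0.31×122 = 165.9
Vm = 56.1 · log₁₀(0.18417) = 56.1 × (-0.7348) = -41.22 mV

-41 mV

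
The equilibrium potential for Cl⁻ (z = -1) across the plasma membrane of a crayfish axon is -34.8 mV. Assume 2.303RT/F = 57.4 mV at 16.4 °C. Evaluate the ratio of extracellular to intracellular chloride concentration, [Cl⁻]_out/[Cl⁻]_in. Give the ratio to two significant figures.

log₁₀([out]/[in]) = E·z/(57.4) = -34.8 × -1 / 57.4 = 0.6063
[out]/[in] = 10^(0.6063) = 4.039

4.0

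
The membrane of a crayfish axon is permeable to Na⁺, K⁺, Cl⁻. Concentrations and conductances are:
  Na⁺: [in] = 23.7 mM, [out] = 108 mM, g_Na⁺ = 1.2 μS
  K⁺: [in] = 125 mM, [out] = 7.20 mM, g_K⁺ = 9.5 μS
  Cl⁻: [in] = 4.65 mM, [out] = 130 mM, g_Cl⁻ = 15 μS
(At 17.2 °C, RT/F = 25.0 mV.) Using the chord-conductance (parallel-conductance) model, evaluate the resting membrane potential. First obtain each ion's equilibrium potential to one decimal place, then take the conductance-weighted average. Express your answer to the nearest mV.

E_Na⁺ = (25.0/1)·ln(108/23.7) = 37.9 mV
E_K⁺ = (25.0/1)·ln(7.20/125) = -71.4 mV
E_Cl⁻ = (25.0/-1)·ln(130/4.65) = -83.3 mV
Vm = (Σ gᵢEᵢ)/(Σ gᵢ) = (1.2·37.9 + 9.5·-71.4 + 15·-83.3) / (1.2 + 9.5 + 15)
= -1882.32 / 25.7 = -73.24 mV

-73 mV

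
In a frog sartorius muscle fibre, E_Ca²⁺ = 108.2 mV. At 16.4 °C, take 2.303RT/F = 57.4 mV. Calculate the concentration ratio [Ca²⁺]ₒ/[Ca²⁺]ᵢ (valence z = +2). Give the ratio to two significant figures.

log₁₀([out]/[in]) = E·z/(57.4) = 108.2 × 2 / 57.4 = 3.7700
[out]/[in] = 10^(3.7700) = 5889

5900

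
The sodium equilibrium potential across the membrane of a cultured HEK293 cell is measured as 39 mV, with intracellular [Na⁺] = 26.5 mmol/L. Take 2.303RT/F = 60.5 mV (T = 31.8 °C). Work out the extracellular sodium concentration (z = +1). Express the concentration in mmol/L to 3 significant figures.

117 mmol/L

Nernst: E = (60.5/1) · log₁₀([out]/[in]), so log₁₀([out]/[in]) = 39.0 × 1 / 60.5 = 0.6446.
[out]/[in] = 10^(0.6446) = 4.412.
[out] = 4.412 × 26.5 = 116.9 mmol/L.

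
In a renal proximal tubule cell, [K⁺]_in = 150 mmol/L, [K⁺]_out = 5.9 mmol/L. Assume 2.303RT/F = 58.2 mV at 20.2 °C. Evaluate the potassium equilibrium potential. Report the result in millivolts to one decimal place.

E = (58.2/z) · log₁₀([K⁺]_out/[K⁺]_in) with z = +1.
= (58.2/1) · log₁₀(5.9/150) = 58.20 · log₁₀(0.03933)
= 58.20 · (-1.4052) = -81.78 mV

-81.8 mV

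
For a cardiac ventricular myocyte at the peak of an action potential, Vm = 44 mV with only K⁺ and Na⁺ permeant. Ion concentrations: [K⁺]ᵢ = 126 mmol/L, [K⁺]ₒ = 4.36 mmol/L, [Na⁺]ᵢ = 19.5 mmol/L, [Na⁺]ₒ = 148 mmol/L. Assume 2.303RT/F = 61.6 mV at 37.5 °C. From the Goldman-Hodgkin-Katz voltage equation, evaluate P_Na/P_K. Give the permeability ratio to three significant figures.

13.8

Let α = P_Na/P_K. GHK: Vm = 61.6·log₁₀[(Kₒ + α·Naₒ)/(Kᵢ + α·Naᵢ)].
10^(Vm/61.6) = 10^(44.0/61.6) = 5.1795
So 5.1795·(Kᵢ + α·Naᵢ) = Kₒ + α·Naₒ → α = (5.1795·126.0 − 4.36) / (148.0 − 5.1795·19.5)
α = (652.6 − 4.36) / (148.0 − 101) = 648.3/47 = 13.79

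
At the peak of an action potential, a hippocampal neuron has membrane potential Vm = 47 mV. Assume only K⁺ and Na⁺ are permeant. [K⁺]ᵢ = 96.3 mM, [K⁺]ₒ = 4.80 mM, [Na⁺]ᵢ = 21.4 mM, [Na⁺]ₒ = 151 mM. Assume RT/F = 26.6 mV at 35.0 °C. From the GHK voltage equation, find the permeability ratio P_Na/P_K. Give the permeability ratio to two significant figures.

22

Let α = P_Na/P_K. GHK: Vm = 26.6·ln[(Kₒ + α·Naₒ)/(Kᵢ + α·Naᵢ)].
e^(Vm/26.6) = e^(47.0/26.6) = 5.8528
So 5.8528·(Kᵢ + α·Naᵢ) = Kₒ + α·Naₒ → α = (5.8528·96.3 − 4.8) / (151.0 − 5.8528·21.4)
α = (563.6 − 4.8) / (151.0 − 125.2) = 558.8/25.75 = 21.7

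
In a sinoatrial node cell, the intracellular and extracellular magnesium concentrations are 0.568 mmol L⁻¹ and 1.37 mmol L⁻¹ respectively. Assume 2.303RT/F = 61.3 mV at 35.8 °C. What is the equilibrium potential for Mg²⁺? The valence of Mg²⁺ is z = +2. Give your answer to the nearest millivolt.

12 mV

E = (61.3/z) · log₁₀([Mg²⁺]_out/[Mg²⁺]_in) with z = +2.
= (61.3/2) · log₁₀(1.37/0.568) = 30.65 · log₁₀(2.412)
= 30.65 · (0.3824) = 11.72 mV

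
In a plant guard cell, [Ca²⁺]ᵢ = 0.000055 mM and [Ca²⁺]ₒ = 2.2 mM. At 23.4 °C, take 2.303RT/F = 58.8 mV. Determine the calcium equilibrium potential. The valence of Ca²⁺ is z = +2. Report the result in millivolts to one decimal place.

135.3 mV

E = (58.8/z) · log₁₀([Ca²⁺]_out/[Ca²⁺]_in) with z = +2.
= (58.8/2) · log₁₀(2.2/0.000055) = 29.40 · log₁₀(4e+04)
= 29.40 · (4.6021) = 135.30 mV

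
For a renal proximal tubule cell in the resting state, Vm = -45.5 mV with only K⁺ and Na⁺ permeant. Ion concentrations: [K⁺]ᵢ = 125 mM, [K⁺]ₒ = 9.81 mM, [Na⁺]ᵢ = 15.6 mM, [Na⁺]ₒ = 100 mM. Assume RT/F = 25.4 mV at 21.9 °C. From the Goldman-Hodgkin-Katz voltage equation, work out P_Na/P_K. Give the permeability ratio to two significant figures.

Let α = P_Na/P_K. GHK: Vm = 25.4·ln[(Kₒ + α·Naₒ)/(Kᵢ + α·Naᵢ)].
e^(Vm/25.4) = e^(-45.5/25.4) = 0.16674
So 0.16674·(Kᵢ + α·Naᵢ) = Kₒ + α·Naₒ → α = (0.16674·125.0 − 9.81) / (100.0 − 0.16674·15.6)
α = (20.84 − 9.81) / (100.0 − 2.601) = 11.03/97.4 = 0.1133

0.11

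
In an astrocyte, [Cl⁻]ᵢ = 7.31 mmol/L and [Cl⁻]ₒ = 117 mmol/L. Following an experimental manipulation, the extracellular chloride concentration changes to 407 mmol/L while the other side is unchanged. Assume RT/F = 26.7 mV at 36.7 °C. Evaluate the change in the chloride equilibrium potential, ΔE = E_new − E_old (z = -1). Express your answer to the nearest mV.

-33 mV

E_old = (26.7/-1)·ln(117/7.31) = -74.04 mV
E_new = (26.7/-1)·ln(407/7.31) = -107.32 mV
ΔE = -107.32 − (-74.04) = -33.29 mV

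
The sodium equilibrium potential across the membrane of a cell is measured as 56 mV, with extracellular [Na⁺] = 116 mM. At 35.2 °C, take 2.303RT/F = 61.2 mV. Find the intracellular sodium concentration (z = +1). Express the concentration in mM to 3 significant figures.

Nernst: E = (61.2/1) · log₁₀([out]/[in]), so log₁₀([out]/[in]) = 56.0 × 1 / 61.2 = 0.9150.
[out]/[in] = 10^(0.9150) = 8.223.
[in] = 116 / 8.223 = 14.11 mM.

14.1 mM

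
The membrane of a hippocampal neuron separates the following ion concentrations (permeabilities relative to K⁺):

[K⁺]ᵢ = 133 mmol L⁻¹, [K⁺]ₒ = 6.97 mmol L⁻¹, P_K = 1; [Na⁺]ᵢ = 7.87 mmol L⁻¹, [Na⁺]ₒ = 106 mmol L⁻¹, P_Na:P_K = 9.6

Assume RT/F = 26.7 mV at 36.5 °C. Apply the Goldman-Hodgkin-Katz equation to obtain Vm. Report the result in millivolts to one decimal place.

42.5 mV

Vm = 26.7 · ln[(Σ P·[cation]ₒ + Σ P·[anion]ᵢ) / (Σ P·[cation]ᵢ + Σ P·[anion]ₒ)]
Numerator = 1×6.97 + 9.6×106 = 1025
Denominator = 1×133 + 9.6×7.87 = 208.6
Vm = 26.7 · ln(4.9128) = 26.7 × (1.5918) = 42.50 mV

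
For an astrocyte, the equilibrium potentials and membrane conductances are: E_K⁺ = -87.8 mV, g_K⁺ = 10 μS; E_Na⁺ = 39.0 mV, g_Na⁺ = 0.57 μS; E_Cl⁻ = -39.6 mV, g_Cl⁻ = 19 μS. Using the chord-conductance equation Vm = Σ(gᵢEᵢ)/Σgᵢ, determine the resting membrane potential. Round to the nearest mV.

Σ gᵢEᵢ = 10·(-87.8) + 0.57·(39.0) + 19·(-39.6) = -1608.17
Σ gᵢ = 10 + 0.57 + 19 = 29.57
Vm = -1608.17 / 29.57 = -54.39 mV

-54 mV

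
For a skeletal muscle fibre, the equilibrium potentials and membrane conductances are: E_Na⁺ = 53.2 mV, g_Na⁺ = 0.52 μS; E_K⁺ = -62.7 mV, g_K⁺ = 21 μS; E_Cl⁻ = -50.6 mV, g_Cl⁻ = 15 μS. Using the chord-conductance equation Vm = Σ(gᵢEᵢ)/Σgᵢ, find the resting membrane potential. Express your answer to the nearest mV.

Σ gᵢEᵢ = 0.52·(53.2) + 21·(-62.7) + 15·(-50.6) = -2048.04
Σ gᵢ = 0.52 + 21 + 15 = 36.52
Vm = -2048.04 / 36.52 = -56.08 mV

-56 mV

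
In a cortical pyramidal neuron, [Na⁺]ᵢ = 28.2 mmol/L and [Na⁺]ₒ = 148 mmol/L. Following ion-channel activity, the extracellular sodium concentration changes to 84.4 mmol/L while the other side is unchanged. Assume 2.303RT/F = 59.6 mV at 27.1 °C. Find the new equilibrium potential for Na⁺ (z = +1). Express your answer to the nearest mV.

After the shift: [Na⁺]_out = 84.4, [Na⁺]_in = 28.2 mmol/L.
E_new = (59.6/1)·log₁₀(84.4/28.2) = 59.60 · (0.4761) = 28.38 mV

28 mV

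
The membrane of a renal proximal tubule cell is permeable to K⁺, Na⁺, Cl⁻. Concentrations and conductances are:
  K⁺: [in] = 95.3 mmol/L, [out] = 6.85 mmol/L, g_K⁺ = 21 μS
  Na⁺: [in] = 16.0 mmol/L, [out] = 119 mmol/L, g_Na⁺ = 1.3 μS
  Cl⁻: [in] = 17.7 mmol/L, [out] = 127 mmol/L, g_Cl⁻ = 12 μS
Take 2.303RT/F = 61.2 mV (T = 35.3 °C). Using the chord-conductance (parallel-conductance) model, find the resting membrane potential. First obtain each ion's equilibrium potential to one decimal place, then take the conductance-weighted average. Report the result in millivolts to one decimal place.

-59.2 mV

E_K⁺ = (61.2/1)·log₁₀(6.85/95.3) = -70.0 mV
E_Na⁺ = (61.2/1)·log₁₀(119/16.0) = 53.3 mV
E_Cl⁻ = (61.2/-1)·log₁₀(127/17.7) = -52.4 mV
Vm = (Σ gᵢEᵢ)/(Σ gᵢ) = (21·-70.0 + 1.3·53.3 + 12·-52.4) / (21 + 1.3 + 12)
= -2029.51 / 34.3 = -59.17 mV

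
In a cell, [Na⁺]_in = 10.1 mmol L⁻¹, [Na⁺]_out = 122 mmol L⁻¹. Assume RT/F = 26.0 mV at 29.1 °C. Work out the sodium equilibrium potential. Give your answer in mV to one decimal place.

E = (26.0/z) · ln([Na⁺]_out/[Na⁺]_in) with z = +1.
= (26.0/1) · ln(122/10.1) = 26.00 · ln(12.08)
= 26.00 · (2.4915) = 64.78 mV

64.8 mV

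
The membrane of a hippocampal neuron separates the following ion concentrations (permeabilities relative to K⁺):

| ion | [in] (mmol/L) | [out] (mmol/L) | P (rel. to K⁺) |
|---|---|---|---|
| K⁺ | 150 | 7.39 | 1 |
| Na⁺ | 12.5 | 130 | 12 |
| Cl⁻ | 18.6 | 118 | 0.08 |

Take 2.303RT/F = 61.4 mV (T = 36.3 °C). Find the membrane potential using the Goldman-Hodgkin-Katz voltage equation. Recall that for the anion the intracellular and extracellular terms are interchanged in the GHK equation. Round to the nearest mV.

Vm = 61.4 · log₁₀[(Σ P·[cation]ₒ + Σ P·[anion]ᵢ) / (Σ P·[cation]ᵢ + Σ P·[anion]ₒ)]
Numerator = 1×7.39 + 12×130 + 0.08×18.6 = 1569
Denominator = 1×150 + 12×12.5 + 0.08×118 = 309.4
Vm = 61.4 · log₁₀(5.0701) = 61.4 × (0.7050) = 43.29 mV

43 mV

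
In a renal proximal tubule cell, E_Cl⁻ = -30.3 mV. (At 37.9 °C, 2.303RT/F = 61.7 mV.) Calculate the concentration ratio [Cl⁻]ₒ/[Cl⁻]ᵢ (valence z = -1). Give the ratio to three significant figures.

log₁₀([out]/[in]) = E·z/(61.7) = -30.3 × -1 / 61.7 = 0.4911
[out]/[in] = 10^(0.4911) = 3.098

3.10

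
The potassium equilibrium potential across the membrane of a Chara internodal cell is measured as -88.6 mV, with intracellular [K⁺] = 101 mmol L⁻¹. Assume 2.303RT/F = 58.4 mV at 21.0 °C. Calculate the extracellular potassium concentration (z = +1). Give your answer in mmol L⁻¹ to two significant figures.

3.1 mmol L⁻¹

Nernst: E = (58.4/1) · log₁₀([out]/[in]), so log₁₀([out]/[in]) = -88.6 × 1 / 58.4 = -1.5171.
[out]/[in] = 10^(-1.5171) = 0.0304.
[out] = 0.0304 × 101 = 3.07 mmol L⁻¹.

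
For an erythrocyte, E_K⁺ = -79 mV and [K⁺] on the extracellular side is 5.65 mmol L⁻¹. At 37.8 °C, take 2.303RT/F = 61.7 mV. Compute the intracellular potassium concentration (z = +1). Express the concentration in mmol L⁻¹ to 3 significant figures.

Nernst: E = (61.7/1) · log₁₀([out]/[in]), so log₁₀([out]/[in]) = -79.0 × 1 / 61.7 = -1.2804.
[out]/[in] = 10^(-1.2804) = 0.05243.
[in] = 5.65 / 0.05243 = 107.8 mmol L⁻¹.

108 mmol L⁻¹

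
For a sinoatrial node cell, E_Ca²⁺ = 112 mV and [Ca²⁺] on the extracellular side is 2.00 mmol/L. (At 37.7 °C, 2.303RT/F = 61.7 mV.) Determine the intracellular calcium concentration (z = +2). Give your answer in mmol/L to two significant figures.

Nernst: E = (61.7/2) · log₁₀([out]/[in]), so log₁₀([out]/[in]) = 112.0 × 2 / 61.7 = 3.6305.
[out]/[in] = 10^(3.6305) = 4270.
[in] = 2.00 / 4270 = 0.0004683 mmol/L.

0.00047 mmol/L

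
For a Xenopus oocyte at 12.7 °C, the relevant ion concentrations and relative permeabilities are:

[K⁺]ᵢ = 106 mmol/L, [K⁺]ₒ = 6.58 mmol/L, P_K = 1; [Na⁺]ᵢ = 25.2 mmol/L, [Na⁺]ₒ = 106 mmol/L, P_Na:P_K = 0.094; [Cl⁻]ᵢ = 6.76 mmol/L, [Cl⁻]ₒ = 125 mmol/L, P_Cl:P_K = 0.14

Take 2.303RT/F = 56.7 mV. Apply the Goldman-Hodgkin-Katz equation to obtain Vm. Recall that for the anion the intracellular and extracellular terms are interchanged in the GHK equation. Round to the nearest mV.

-49 mV

Vm = 56.7 · log₁₀[(Σ P·[cation]ₒ + Σ P·[anion]ᵢ) / (Σ P·[cation]ᵢ + Σ P·[anion]ₒ)]
Numerator = 1×6.58 + 0.094×106 + 0.14×6.76 = 17.49
Denominator = 1×106 + 0.094×25.2 + 0.14×125 = 125.9
Vm = 56.7 · log₁₀(0.13896) = 56.7 × (-0.8571) = -48.60 mV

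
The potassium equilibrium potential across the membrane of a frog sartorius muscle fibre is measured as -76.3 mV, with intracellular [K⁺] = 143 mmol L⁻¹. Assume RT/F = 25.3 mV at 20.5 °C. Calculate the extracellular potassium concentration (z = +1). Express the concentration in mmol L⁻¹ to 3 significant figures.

7.01 mmol L⁻¹

Nernst: E = (25.3/1) · ln([out]/[in]), so ln([out]/[in]) = -76.3 × 1 / 25.3 = -3.0158.
[out]/[in] = e^(-3.0158) = 0.04901.
[out] = 0.04901 × 143 = 7.008 mmol L⁻¹.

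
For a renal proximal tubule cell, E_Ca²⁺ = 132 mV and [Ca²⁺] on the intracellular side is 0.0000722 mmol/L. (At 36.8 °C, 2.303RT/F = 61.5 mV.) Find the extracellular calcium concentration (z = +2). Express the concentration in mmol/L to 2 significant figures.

1.4 mmol/L

Nernst: E = (61.5/2) · log₁₀([out]/[in]), so log₁₀([out]/[in]) = 132.0 × 2 / 61.5 = 4.2927.
[out]/[in] = 10^(4.2927) = 1.962e+04.
[out] = 1.962e+04 × 0.0000722 = 1.417 mmol/L.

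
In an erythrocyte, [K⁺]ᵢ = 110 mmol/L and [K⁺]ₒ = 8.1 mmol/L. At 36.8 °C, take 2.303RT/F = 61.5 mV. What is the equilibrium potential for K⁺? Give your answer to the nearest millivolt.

-70 mV

E = (61.5/z) · log₁₀([K⁺]_out/[K⁺]_in) with z = +1.
= (61.5/1) · log₁₀(8.1/110) = 61.50 · log₁₀(0.07364)
= 61.50 · (-1.1329) = -69.67 mV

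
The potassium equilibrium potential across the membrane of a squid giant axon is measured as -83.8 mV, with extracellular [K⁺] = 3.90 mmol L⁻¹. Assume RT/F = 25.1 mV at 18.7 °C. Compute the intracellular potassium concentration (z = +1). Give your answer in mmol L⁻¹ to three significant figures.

Nernst: E = (25.1/1) · ln([out]/[in]), so ln([out]/[in]) = -83.8 × 1 / 25.1 = -3.3386.
[out]/[in] = e^(-3.3386) = 0.03548.
[in] = 3.90 / 0.03548 = 109.9 mmol L⁻¹.

110 mmol L⁻¹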